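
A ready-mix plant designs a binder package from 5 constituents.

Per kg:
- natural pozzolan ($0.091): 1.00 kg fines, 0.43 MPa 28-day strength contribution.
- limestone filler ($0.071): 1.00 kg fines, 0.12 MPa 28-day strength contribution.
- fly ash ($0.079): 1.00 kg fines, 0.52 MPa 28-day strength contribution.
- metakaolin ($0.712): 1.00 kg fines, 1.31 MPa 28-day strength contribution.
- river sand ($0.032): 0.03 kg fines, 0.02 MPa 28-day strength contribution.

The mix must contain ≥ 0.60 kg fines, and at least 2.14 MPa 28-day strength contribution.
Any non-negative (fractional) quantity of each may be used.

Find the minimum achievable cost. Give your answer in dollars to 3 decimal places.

This is a linear program. Let x1 = kg of natural pozzolan, x2 = kg of limestone filler, x3 = kg of fly ash, x4 = kg of metakaolin, x5 = kg of river sand.
min 0.091x1 + 0.071x2 + 0.079x3 + 0.712x4 + 0.032x5 subject to:
  1x1 + 1x2 + 1x3 + 1x4 + 0.03x5 ≥ 0.6   (fines)
  0.43x1 + 0.12x2 + 0.52x3 + 1.31x4 + 0.02x5 ≥ 2.14   (28-day strength contribution)
  x1, x2, x3, x4, x5 ≥ 0.
The cheapest feasible vertex uses only fly ash; natural pozzolan, limestone filler, metakaolin, river sand are not used. Binding constraint: 28-day strength contribution.
Optimal quantities: fly ash = 4.115 kg.
Total cost: 0.079·4.115 = 0.32509.

$0.325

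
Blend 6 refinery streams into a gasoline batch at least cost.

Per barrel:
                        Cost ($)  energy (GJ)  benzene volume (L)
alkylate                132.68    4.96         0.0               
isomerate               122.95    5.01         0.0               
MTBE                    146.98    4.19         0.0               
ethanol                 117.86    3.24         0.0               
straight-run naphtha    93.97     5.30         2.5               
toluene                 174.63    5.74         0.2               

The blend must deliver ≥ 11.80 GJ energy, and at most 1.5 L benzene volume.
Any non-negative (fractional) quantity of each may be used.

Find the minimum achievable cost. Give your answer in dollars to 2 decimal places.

$267.92

Let x1 = barrels of alkylate, x2 = barrels of isomerate, x3 = barrels of MTBE, x4 = barrels of ethanol, x5 = barrels of straight-run naphtha, x6 = barrels of toluene.
Minimize 132.68x1 + 122.95x2 + 146.98x3 + 117.86x4 + 93.97x5 + 174.63x6 s.t.:
  4.96x1 + 5.01x2 + 4.19x3 + 3.24x4 + 5.3x5 + 5.74x6 ≥ 11.8   (energy)
  2.5x5 + 0.2x6 ≤ 1.5   (benzene volume)
  x1, x2, x3, x4, x5, x6 ≥ 0.
The minimum-cost mix takes nothing from alkylate, MTBE, ethanol, toluene — only isomerate, straight-run naphtha. The energy and benzene volume requirements are met with equality.
So isomerate = 1.72056 barrels, straight-run naphtha = 0.6 barrels.
Hence cost = 122.95·1.72056 + 93.97·0.6 = $267.9249.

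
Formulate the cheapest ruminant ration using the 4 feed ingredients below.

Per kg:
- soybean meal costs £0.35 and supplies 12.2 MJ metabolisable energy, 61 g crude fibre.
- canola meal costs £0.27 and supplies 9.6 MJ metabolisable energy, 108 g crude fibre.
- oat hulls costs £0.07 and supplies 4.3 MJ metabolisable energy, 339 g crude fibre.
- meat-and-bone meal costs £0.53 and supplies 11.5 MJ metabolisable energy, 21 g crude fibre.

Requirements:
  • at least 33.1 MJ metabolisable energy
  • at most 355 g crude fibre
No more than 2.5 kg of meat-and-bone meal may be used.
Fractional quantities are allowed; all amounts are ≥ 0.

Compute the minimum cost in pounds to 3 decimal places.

£0.918

Let x1 = kg of soybean meal, x2 = kg of canola meal, x3 = kg of oat hulls, x4 = kg of meat-and-bone meal.
Minimise 0.35x1 + 0.27x2 + 0.07x3 + 0.53x4 s.t.:
  12.2x1 + 9.6x2 + 4.3x3 + 11.5x4 ≥ 33.1   (metabolisable energy)
  61x1 + 108x2 + 339x3 + 21x4 ≤ 355   (crude fibre)
  x4 ≤ 2.5
  x1, x2, x3, x4 ≥ 0.
The cheapest feasible vertex uses only soybean meal, oat hulls; canola meal, meat-and-bone meal are not used. Binding constraints: metabolisable energy and crude fibre.
So soybean meal = 2.503 kg, oat hulls = 0.5969 kg.
Total cost: 0.35·2.503 + 0.07·0.5969 = 0.91783.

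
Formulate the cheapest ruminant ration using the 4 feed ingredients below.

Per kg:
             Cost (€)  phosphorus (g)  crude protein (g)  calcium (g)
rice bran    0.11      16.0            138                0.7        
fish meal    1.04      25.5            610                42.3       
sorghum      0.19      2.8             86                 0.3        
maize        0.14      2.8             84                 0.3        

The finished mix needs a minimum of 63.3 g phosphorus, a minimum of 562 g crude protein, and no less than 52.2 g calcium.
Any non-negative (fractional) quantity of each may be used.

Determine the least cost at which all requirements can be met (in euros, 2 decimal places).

€1.47

Treat it as an LP. Let x1 = kg of rice bran, x2 = kg of fish meal, x3 = kg of sorghum, x4 = kg of maize.
Minimise 0.11x1 + 1.04x2 + 0.19x3 + 0.14x4 with:
  16x1 + 25.5x2 + 2.8x3 + 2.8x4 ≥ 63.3   (phosphorus)
  138x1 + 610x2 + 86x3 + 84x4 ≥ 562   (crude protein)
  0.7x1 + 42.3x2 + 0.3x3 + 0.3x4 ≥ 52.2   (calcium)
  x1, x2, x3, x4 ≥ 0.
The minimum-cost mix takes nothing from sorghum, maize — only rice bran, fish meal. Binding constraints: phosphorus and calcium.
That vertex is x1 = 2.043, x2 = 1.2.
Cost = 0.11·2.043 + 1.04·1.2 = 1.4727.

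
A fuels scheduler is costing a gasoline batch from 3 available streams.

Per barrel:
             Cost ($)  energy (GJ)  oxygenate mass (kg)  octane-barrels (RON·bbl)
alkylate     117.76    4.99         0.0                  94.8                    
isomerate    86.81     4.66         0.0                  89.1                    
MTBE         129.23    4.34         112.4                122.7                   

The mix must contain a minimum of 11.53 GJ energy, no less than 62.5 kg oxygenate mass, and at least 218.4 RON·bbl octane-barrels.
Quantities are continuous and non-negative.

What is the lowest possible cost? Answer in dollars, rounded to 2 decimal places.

Treat it as an LP. Let x1 = barrels of alkylate, x2 = barrels of isomerate, x3 = barrels of MTBE.
Minimise 117.76x1 + 86.81x2 + 129.23x3 with:
  4.99x1 + 4.66x2 + 4.34x3 ≥ 11.53   (energy)
  112.4x3 ≥ 62.5   (oxygenate mass)
  94.8x1 + 89.1x2 + 122.7x3 ≥ 218.4   (octane-barrels)
  x1, x2, x3 ≥ 0.
The minimum-cost mix takes nothing from alkylate — only isomerate, MTBE. There the energy and oxygenate mass constraints are tight.
That vertex is x2 = 1.9564, x3 = 0.55605.
Hence cost = 86.81·1.9564 + 129.23·0.55605 = $241.6934.

$241.69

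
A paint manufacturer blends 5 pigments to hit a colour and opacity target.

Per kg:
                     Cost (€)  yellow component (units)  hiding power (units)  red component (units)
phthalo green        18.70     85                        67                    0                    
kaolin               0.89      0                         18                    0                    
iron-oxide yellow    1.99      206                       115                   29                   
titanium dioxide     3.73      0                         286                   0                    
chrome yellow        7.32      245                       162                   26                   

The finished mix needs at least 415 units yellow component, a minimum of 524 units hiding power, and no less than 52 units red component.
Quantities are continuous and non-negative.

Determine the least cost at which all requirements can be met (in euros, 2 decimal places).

Treat it as an LP. Let x1 = kg of phthalo green, x2 = kg of kaolin, x3 = kg of iron-oxide yellow, x4 = kg of titanium dioxide, x5 = kg of chrome yellow.
min 18.7x1 + 0.89x2 + 1.99x3 + 3.73x4 + 7.32x5 with:
  85x1 + 206x3 + 245x5 ≥ 415   (yellow component)
  67x1 + 18x2 + 115x3 + 286x4 + 162x5 ≥ 524   (hiding power)
  29x3 + 26x5 ≥ 52   (red component)
  x1, x2, x3, x4, x5 ≥ 0.
The optimal basis is {iron-oxide yellow, titanium dioxide}; phthalo green, kaolin, chrome yellow drop out. There the yellow component and hiding power constraints are tight.
So iron-oxide yellow = 2.015 kg, titanium dioxide = 1.022 kg.
Total cost: 1.99·2.015 + 3.73·1.022 = 7.8219.

€7.82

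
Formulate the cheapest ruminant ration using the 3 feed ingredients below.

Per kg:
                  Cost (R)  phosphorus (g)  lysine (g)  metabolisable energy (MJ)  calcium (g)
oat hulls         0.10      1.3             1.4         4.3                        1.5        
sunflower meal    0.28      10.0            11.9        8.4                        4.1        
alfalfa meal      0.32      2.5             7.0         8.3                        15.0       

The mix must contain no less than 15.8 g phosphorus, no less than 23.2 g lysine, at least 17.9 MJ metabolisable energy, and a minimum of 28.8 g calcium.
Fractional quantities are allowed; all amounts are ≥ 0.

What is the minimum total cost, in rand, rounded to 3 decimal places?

Treat it as an LP. Let x1 = kg of oat hulls, x2 = kg of sunflower meal, x3 = kg of alfalfa meal.
Minimise 0.1x1 + 0.28x2 + 0.32x3 subject to:
  1.3x1 + 10x2 + 2.5x3 ≥ 15.8   (phosphorus)
  1.4x1 + 11.9x2 + 7x3 ≥ 23.2   (lysine)
  4.3x1 + 8.4x2 + 8.3x3 ≥ 17.9   (metabolisable energy)
  1.5x1 + 4.1x2 + 15x3 ≥ 28.8   (calcium)
  x1, x2, x3 ≥ 0.
The optimal basis is {sunflower meal, alfalfa meal}; oat hulls drops out. The phosphorus and calcium requirements are met with equality.
Solving gives x2 = 1.181, x3 = 1.597.
Cost = 0.28·1.181 + 0.32·1.597 = 0.84172.

R0.842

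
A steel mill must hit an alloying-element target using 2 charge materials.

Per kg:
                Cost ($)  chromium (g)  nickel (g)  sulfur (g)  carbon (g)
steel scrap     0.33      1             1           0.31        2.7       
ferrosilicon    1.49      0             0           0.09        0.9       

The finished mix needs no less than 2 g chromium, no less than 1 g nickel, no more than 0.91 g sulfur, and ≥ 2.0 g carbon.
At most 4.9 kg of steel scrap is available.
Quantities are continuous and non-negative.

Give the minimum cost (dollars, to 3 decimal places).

$0.660

Let x1 = kg of steel scrap, x2 = kg of ferrosilicon.
Minimise 0.33x1 + 1.49x2 subject to:
  1x1 ≥ 2   (chromium)
  1x1 ≥ 1   (nickel)
  0.31x1 + 0.09x2 ≤ 0.91   (sulfur)
  2.7x1 + 0.9x2 ≥ 2   (carbon)
  x1 ≤ 4.9
  x1, x2 ≥ 0.
The minimum-cost mix takes nothing from ferrosilicon — only steel scrap. There the chromium constraint is tight.
Optimal quantities: steel scrap = 2 kg.
Total cost: 0.33·2 = 0.66000.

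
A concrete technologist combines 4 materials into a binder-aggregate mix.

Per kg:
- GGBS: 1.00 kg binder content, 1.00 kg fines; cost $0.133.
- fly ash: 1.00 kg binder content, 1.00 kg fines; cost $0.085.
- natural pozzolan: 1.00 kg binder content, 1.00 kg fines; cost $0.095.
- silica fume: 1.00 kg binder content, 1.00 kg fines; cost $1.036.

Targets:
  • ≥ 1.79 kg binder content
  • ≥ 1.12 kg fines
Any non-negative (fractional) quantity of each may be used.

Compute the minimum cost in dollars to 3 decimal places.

$0.152

Treat it as an LP. Let x1 = kg of GGBS, x2 = kg of fly ash, x3 = kg of natural pozzolan, x4 = kg of silica fume.
Minimise 0.133x1 + 0.085x2 + 0.095x3 + 1.036x4 with:
  1x1 + 1x2 + 1x3 + 1x4 ≥ 1.79   (binder content)
  1x1 + 1x2 + 1x3 + 1x4 ≥ 1.12   (fines)
  x1, x2, x3, x4 ≥ 0.
The cheapest feasible vertex uses only fly ash; GGBS, natural pozzolan, silica fume are not used. There the binder content constraint is tight.
That vertex is x2 = 1.79.
Hence cost = 0.085·1.79 = $0.15215.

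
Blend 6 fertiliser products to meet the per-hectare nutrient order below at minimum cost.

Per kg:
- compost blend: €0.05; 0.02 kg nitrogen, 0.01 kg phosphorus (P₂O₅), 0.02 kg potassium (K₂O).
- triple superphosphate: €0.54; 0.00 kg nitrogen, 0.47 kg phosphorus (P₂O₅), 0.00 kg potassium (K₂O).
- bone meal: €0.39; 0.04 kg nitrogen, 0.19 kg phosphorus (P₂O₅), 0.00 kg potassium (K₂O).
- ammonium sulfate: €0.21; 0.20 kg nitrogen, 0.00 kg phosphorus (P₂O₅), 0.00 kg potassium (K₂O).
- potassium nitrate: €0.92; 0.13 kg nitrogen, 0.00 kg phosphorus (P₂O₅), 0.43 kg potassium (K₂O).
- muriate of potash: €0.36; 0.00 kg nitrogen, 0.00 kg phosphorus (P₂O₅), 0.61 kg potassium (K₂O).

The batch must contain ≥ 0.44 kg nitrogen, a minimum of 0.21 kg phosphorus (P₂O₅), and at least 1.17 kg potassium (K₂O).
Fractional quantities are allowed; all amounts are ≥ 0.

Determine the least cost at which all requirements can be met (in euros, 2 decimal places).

€1.39

Let x1 = kg of compost blend, x2 = kg of triple superphosphate, x3 = kg of bone meal, x4 = kg of ammonium sulfate, x5 = kg of potassium nitrate, x6 = kg of muriate of potash.
Minimise 0.05x1 + 0.54x2 + 0.39x3 + 0.21x4 + 0.92x5 + 0.36x6 subject to:
  0.02x1 + 0.04x3 + 0.2x4 + 0.13x5 ≥ 0.44   (nitrogen)
  0.01x1 + 0.47x2 + 0.19x3 ≥ 0.21   (phosphorus (P₂O₅))
  0.02x1 + 0.43x5 + 0.61x6 ≥ 1.17   (potassium (K₂O))
  x1, x2, x3, x4, x5, x6 ≥ 0.
The cheapest feasible vertex uses only triple superphosphate, ammonium sulfate, muriate of potash; compost blend, bone meal, potassium nitrate are not used. Binding constraints: nitrogen, phosphorus (P₂O₅), potassium (K₂O).
That vertex is x2 = 0.4468, x4 = 2.2, x6 = 1.918.
Hence cost = 0.54·0.4468 + 0.21·2.2 + 0.36·1.918 = €1.3938.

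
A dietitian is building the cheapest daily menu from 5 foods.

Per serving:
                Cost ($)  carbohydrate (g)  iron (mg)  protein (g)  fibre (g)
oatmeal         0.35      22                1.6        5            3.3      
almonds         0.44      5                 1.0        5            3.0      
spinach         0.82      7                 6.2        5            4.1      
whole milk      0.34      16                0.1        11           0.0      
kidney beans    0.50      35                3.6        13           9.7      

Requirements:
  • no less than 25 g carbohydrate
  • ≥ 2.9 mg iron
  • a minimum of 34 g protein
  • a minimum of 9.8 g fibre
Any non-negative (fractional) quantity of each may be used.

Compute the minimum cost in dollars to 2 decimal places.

Treat it as an LP. Let x1 = servings of oatmeal, x2 = servings of almonds, x3 = servings of spinach, x4 = servings of whole milk, x5 = servings of kidney beans.
Minimize 0.35x1 + 0.44x2 + 0.82x3 + 0.34x4 + 0.5x5 subject to:
  22x1 + 5x2 + 7x3 + 16x4 + 35x5 ≥ 25   (carbohydrate)
  1.6x1 + 1x2 + 6.2x3 + 0.1x4 + 3.6x5 ≥ 2.9   (iron)
  5x1 + 5x2 + 5x3 + 11x4 + 13x5 ≥ 34   (protein)
  3.3x1 + 3x2 + 4.1x3 + 9.7x5 ≥ 9.8   (fibre)
  x1, x2, x3, x4, x5 ≥ 0.
At the optimum only whole milk, kidney beans are positive (oatmeal, almonds, spinach = 0). There the protein and fibre constraints are tight.
So whole milk = 1.897 servings, kidney beans = 1.01 servings.
Total cost: 0.34·1.897 + 0.5·1.01 = 1.1500.

$1.15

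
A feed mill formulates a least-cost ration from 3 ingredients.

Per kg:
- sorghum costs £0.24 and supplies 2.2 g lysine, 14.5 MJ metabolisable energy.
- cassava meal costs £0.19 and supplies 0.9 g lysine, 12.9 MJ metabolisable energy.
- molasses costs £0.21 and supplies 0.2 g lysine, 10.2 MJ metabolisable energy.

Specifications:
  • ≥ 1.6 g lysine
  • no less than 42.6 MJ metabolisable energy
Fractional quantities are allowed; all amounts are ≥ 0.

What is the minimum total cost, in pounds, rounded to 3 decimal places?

Treat it as an LP. Let x1 = kg of sorghum, x2 = kg of cassava meal, x3 = kg of molasses.
Minimise 0.24x1 + 0.19x2 + 0.21x3 subject to:
  2.2x1 + 0.9x2 + 0.2x3 ≥ 1.6   (lysine)
  14.5x1 + 12.9x2 + 10.2x3 ≥ 42.6   (metabolisable energy)
  x1, x2, x3 ≥ 0.
The cheapest feasible vertex uses only cassava meal; sorghum, molasses are not used. Binding constraint: metabolisable energy.
Optimal quantities: cassava meal = 3.302 kg.
Hence cost = 0.19·3.302 = £0.62738.

£0.627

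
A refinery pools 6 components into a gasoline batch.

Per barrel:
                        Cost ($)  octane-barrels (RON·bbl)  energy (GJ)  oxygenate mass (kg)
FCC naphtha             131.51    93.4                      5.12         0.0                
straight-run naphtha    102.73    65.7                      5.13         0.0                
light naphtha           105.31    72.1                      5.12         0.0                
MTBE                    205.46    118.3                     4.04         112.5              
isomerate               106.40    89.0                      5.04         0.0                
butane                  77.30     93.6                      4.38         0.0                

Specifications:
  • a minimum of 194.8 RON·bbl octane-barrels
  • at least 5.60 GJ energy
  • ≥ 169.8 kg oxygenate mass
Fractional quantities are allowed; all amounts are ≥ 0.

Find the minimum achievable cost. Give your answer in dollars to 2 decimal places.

$323.52

Let x1 = barrels of FCC naphtha, x2 = barrels of straight-run naphtha, x3 = barrels of light naphtha, x4 = barrels of MTBE, x5 = barrels of isomerate, x6 = barrels of butane.
Minimise 131.51x1 + 102.73x2 + 105.31x3 + 205.46x4 + 106.4x5 + 77.3x6 s.t.:
  93.4x1 + 65.7x2 + 72.1x3 + 118.3x4 + 89x5 + 93.6x6 ≥ 194.8   (octane-barrels)
  5.12x1 + 5.13x2 + 5.12x3 + 4.04x4 + 5.04x5 + 4.38x6 ≥ 5.6   (energy)
  112.5x4 ≥ 169.8   (oxygenate mass)
  x1, x2, x3, x4, x5, x6 ≥ 0.
At the optimum only MTBE, butane are positive (FCC naphtha, straight-run naphtha, light naphtha, isomerate = 0). There the octane-barrels and oxygenate mass constraints are tight.
Solving gives x4 = 1.5093, x6 = 0.17357.
Total cost: 205.46·1.5093 + 77.3·0.17357 = 323.5177.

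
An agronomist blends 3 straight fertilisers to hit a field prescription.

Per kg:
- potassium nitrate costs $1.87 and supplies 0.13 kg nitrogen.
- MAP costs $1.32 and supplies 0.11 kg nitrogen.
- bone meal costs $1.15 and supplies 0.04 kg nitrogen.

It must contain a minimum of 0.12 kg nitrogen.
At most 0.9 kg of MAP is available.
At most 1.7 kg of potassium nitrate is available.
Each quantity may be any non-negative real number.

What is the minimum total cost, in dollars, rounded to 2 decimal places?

Set it up as a linear program. Let x1 = kg of potassium nitrate, x2 = kg of MAP, x3 = kg of bone meal.
Minimise 1.87x1 + 1.32x2 + 1.15x3 with:
  0.13x1 + 0.11x2 + 0.04x3 ≥ 0.12   (nitrogen)
  x2 ≤ 0.9
  x1 ≤ 1.7
  x1, x2, x3 ≥ 0.
The minimum-cost mix takes nothing from bone meal — only potassium nitrate, MAP. There the nitrogen and the MAP cap constraints are tight.
Optimal quantities: potassium nitrate = 0.1615 kg, MAP = 0.9 kg.
Cost = 1.87·0.1615 + 1.32·0.9 = 1.4900.

$1.49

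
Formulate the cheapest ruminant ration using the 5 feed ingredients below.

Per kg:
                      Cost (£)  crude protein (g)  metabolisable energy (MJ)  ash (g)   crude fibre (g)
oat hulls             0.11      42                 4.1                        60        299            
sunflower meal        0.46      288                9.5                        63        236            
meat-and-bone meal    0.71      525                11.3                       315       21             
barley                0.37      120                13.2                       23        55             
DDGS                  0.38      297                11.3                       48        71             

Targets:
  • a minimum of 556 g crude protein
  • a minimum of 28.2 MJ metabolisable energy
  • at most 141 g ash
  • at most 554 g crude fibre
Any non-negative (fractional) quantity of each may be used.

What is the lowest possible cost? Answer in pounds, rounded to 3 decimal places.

Set it up as a linear program. Let x1 = kg of oat hulls, x2 = kg of sunflower meal, x3 = kg of meat-and-bone meal, x4 = kg of barley, x5 = kg of DDGS.
Minimise 0.11x1 + 0.46x2 + 0.71x3 + 0.37x4 + 0.38x5 s.t.:
  42x1 + 288x2 + 525x3 + 120x4 + 297x5 ≥ 556   (crude protein)
  4.1x1 + 9.5x2 + 11.3x3 + 13.2x4 + 11.3x5 ≥ 28.2   (metabolisable energy)
  60x1 + 63x2 + 315x3 + 23x4 + 48x5 ≤ 141   (ash)
  299x1 + 236x2 + 21x3 + 55x4 + 71x5 ≤ 554   (crude fibre)
  x1, x2, x3, x4, x5 ≥ 0.
The minimum-cost mix takes nothing from sunflower meal, meat-and-bone meal — only oat hulls, barley, DDGS. Binding constraints: crude protein, metabolisable energy, ash.
So oat hulls = 0.9239 kg, barley = 0.5483 kg, DDGS = 1.52 kg.
Total cost: 0.11·0.9239 + 0.37·0.5483 + 0.38·1.52 = 0.88210.

£0.882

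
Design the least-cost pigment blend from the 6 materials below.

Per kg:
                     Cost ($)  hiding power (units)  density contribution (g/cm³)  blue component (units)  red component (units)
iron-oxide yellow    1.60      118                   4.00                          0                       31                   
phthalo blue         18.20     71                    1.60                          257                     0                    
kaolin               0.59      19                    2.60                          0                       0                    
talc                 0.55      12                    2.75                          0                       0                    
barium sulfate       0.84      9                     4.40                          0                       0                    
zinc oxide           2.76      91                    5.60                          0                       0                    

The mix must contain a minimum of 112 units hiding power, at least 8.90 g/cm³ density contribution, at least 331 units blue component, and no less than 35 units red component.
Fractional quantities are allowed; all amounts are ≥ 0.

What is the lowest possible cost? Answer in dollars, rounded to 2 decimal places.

$25.69

Let x1 = kg of iron-oxide yellow, x2 = kg of phthalo blue, x3 = kg of kaolin, x4 = kg of talc, x5 = kg of barium sulfate, x6 = kg of zinc oxide.
min 1.6x1 + 18.2x2 + 0.59x3 + 0.55x4 + 0.84x5 + 2.76x6 with:
  118x1 + 71x2 + 19x3 + 12x4 + 9x5 + 91x6 ≥ 112   (hiding power)
  4x1 + 1.6x2 + 2.6x3 + 2.75x4 + 4.4x5 + 5.6x6 ≥ 8.9   (density contribution)
  257x2 ≥ 331   (blue component)
  31x1 ≥ 35   (red component)
  x1, x2, x3, x4, x5, x6 ≥ 0.
The cheapest feasible vertex uses only iron-oxide yellow, phthalo blue, barium sulfate; kaolin, talc, zinc oxide are not used. There the density contribution, blue component, red component constraints are tight.
Solving gives x1 = 1.129, x2 = 1.288, x5 = 0.528.
Total cost: 1.6·1.129 + 18.2·1.288 + 0.84·0.528 = 25.6915.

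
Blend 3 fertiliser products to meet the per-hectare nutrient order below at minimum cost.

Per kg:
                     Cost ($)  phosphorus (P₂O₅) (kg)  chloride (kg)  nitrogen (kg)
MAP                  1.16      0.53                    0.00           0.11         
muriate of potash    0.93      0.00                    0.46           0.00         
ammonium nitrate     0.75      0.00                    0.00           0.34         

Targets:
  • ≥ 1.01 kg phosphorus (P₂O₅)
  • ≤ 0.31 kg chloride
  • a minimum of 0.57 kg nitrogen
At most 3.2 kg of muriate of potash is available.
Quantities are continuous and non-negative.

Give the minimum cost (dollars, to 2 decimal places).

$3.01

Set it up as a linear program. Let x1 = kg of MAP, x2 = kg of muriate of potash, x3 = kg of ammonium nitrate.
Minimise 1.16x1 + 0.93x2 + 0.75x3 with:
  0.53x1 ≥ 1.01   (phosphorus (P₂O₅))
  0.46x2 ≤ 0.31   (chloride)
  0.11x1 + 0.34x3 ≥ 0.57   (nitrogen)
  x2 ≤ 3.2
  x1, x2, x3 ≥ 0.
At the optimum only MAP, ammonium nitrate are positive (muriate of potash = 0). Binding constraints: phosphorus (P₂O₅) and nitrogen.
Solving gives x1 = 1.906, x3 = 1.06.
Total cost: 1.16·1.906 + 0.75·1.06 = 3.0060.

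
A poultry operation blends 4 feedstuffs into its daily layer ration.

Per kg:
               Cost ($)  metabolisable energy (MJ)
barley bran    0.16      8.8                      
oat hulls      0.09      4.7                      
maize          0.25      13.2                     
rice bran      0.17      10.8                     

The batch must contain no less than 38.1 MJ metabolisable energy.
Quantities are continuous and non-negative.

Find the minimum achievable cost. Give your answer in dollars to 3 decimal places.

$0.600

Let x1 = kg of barley bran, x2 = kg of oat hulls, x3 = kg of maize, x4 = kg of rice bran.
Minimise 0.16x1 + 0.09x2 + 0.25x3 + 0.17x4 with:
  8.8x1 + 4.7x2 + 13.2x3 + 10.8x4 ≥ 38.1   (metabolisable energy)
  x1, x2, x3, x4 ≥ 0.
At the optimum only rice bran is positive (barley bran, oat hulls, maize = 0). Binding constraint: metabolisable energy.
Solving gives x4 = 3.528.
Objective = 0.17·3.528 = 0.59976.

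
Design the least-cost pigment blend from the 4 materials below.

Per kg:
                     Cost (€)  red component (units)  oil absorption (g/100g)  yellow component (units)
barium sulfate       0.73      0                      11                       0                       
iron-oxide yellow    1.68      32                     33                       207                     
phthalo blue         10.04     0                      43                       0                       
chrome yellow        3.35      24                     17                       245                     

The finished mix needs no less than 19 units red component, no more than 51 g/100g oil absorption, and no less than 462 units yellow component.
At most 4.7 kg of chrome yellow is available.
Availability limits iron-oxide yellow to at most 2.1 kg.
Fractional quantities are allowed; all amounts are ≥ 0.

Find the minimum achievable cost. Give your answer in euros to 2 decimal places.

This is a linear program. Let x1 = kg of barium sulfate, x2 = kg of iron-oxide yellow, x3 = kg of phthalo blue, x4 = kg of chrome yellow.
Minimise 0.73x1 + 1.68x2 + 10.04x3 + 3.35x4 with:
  32x2 + 24x4 ≥ 19   (red component)
  11x1 + 33x2 + 43x3 + 17x4 ≤ 51   (oil absorption)
  207x2 + 245x4 ≥ 462   (yellow component)
  x4 ≤ 4.7
  x2 ≤ 2.1
  x1, x2, x3, x4 ≥ 0.
The cheapest feasible vertex uses only iron-oxide yellow, chrome yellow; barium sulfate, phthalo blue are not used. Binding constraints: oil absorption and yellow component.
So iron-oxide yellow = 1.016 kg, chrome yellow = 1.027 kg.
Cost = 1.68·1.016 + 3.35·1.027 = 5.1473.

€5.15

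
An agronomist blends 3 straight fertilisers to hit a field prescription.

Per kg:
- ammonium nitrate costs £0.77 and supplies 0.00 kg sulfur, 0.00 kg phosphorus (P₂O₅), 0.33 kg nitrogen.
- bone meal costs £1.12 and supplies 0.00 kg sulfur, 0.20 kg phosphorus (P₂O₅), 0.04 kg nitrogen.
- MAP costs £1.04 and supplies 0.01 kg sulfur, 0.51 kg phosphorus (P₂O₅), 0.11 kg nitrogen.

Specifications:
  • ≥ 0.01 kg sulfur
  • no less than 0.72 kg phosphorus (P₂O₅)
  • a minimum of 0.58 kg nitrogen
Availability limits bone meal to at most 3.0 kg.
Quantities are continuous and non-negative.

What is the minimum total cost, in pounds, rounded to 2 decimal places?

£2.46

Let x1 = kg of ammonium nitrate, x2 = kg of bone meal, x3 = kg of MAP.
min 0.77x1 + 1.12x2 + 1.04x3 s.t.:
  0.01x3 ≥ 0.01   (sulfur)
  0.2x2 + 0.51x3 ≥ 0.72   (phosphorus (P₂O₅))
  0.33x1 + 0.04x2 + 0.11x3 ≥ 0.58   (nitrogen)
  x2 ≤ 3
  x1, x2, x3 ≥ 0.
The optimal basis is {ammonium nitrate, MAP}; bone meal drops out. There the phosphorus (P₂O₅) and nitrogen constraints are tight.
Optimal quantities: ammonium nitrate = 1.287 kg, MAP = 1.412 kg.
Hence cost = 0.77·1.287 + 1.04·1.412 = £2.4595.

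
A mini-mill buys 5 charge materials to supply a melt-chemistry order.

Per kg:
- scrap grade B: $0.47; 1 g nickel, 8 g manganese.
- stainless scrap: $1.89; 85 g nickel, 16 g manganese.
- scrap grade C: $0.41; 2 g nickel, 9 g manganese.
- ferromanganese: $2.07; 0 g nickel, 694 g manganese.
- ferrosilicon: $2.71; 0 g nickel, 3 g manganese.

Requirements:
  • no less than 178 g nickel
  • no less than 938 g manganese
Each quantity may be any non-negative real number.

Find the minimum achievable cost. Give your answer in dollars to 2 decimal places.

$6.66

Set it up as a linear program. Let x1 = kg of scrap grade B, x2 = kg of stainless scrap, x3 = kg of scrap grade C, x4 = kg of ferromanganese, x5 = kg of ferrosilicon.
min 0.47x1 + 1.89x2 + 0.41x3 + 2.07x4 + 2.71x5 subject to:
  1x1 + 85x2 + 2x3 ≥ 178   (nickel)
  8x1 + 16x2 + 9x3 + 694x4 + 3x5 ≥ 938   (manganese)
  x1, x2, x3, x4, x5 ≥ 0.
The minimum-cost mix takes nothing from scrap grade B, scrap grade C, ferrosilicon — only stainless scrap, ferromanganese. There the nickel and manganese constraints are tight.
Solving gives x2 = 2.0941, x4 = 1.3033.
Hence cost = 1.89·2.0941 + 2.07·1.3033 = $6.6557.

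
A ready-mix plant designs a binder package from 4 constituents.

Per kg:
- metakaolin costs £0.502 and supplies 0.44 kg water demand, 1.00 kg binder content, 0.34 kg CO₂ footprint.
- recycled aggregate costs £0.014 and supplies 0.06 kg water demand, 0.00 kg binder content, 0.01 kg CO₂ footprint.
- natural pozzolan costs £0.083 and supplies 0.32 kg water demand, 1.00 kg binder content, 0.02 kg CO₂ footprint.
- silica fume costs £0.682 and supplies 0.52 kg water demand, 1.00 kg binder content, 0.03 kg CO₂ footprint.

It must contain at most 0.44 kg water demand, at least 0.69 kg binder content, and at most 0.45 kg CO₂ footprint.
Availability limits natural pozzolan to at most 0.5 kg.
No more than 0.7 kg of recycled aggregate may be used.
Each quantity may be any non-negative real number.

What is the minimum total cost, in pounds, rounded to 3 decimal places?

£0.137

Treat it as an LP. Let x1 = kg of metakaolin, x2 = kg of recycled aggregate, x3 = kg of natural pozzolan, x4 = kg of silica fume.
Minimise 0.502x1 + 0.014x2 + 0.083x3 + 0.682x4 s.t.:
  0.44x1 + 0.06x2 + 0.32x3 + 0.52x4 ≤ 0.44   (water demand)
  1x1 + 1x3 + 1x4 ≥ 0.69   (binder content)
  0.34x1 + 0.01x2 + 0.02x3 + 0.03x4 ≤ 0.45   (CO₂ footprint)
  x3 ≤ 0.5
  x2 ≤ 0.7
  x1, x2, x3, x4 ≥ 0.
The optimal basis is {metakaolin, natural pozzolan}; recycled aggregate, silica fume drop out. There the binder content and the natural pozzolan cap constraints are tight.
That vertex is x1 = 0.19, x3 = 0.5.
Cost = 0.502·0.19 + 0.083·0.5 = 0.13688.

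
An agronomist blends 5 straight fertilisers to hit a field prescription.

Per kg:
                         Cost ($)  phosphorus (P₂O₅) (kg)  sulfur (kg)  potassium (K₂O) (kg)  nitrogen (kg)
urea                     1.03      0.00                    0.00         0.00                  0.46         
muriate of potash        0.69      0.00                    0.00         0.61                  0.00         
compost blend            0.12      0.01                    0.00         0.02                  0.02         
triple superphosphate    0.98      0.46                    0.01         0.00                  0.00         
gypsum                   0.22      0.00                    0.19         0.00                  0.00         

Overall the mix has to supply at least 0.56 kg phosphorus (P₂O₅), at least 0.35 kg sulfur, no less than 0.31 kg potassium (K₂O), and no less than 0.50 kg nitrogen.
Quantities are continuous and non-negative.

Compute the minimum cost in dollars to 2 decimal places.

$3.05

Let x1 = kg of urea, x2 = kg of muriate of potash, x3 = kg of compost blend, x4 = kg of triple superphosphate, x5 = kg of gypsum.
min 1.03x1 + 0.69x2 + 0.12x3 + 0.98x4 + 0.22x5 subject to:
  0.01x3 + 0.46x4 ≥ 0.56   (phosphorus (P₂O₅))
  0.01x4 + 0.19x5 ≥ 0.35   (sulfur)
  0.61x2 + 0.02x3 ≥ 0.31   (potassium (K₂O))
  0.46x1 + 0.02x3 ≥ 0.5   (nitrogen)
  x1, x2, x3, x4, x5 ≥ 0.
The cheapest feasible vertex uses only urea, muriate of potash, triple superphosphate, gypsum; compost blend is not used. The phosphorus (P₂O₅), sulfur, potassium (K₂O), nitrogen requirements are met with equality.
Solving gives x1 = 1.087, x2 = 0.5082, x4 = 1.217, x5 = 1.778.
Total cost: 1.03·1.087 + 0.69·0.5082 + 0.98·1.217 + 0.22·1.778 = 3.0541.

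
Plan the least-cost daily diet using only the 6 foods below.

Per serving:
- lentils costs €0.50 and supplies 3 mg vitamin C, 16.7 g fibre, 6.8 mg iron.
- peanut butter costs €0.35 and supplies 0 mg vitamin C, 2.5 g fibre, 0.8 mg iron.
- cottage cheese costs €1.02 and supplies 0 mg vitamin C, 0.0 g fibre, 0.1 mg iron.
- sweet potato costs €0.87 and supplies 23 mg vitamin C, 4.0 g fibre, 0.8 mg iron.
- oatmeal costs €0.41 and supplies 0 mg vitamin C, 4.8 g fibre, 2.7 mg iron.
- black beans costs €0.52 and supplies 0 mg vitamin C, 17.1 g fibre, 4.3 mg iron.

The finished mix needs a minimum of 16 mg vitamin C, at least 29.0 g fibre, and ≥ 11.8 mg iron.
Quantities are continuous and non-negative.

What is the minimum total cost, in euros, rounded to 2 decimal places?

€1.25

Set it up as a linear program. Let x1 = servings of lentils, x2 = servings of peanut butter, x3 = servings of cottage cheese, x4 = servings of sweet potato, x5 = servings of oatmeal, x6 = servings of black beans.
Minimize 0.5x1 + 0.35x2 + 1.02x3 + 0.87x4 + 0.41x5 + 0.52x6 subject to:
  3x1 + 23x4 ≥ 16   (vitamin C)
  16.7x1 + 2.5x2 + 4x4 + 4.8x5 + 17.1x6 ≥ 29   (fibre)
  6.8x1 + 0.8x2 + 0.1x3 + 0.8x4 + 2.7x5 + 4.3x6 ≥ 11.8   (iron)
  x1, x2, x3, x4, x5, x6 ≥ 0.
The cheapest feasible vertex uses only lentils, sweet potato; peanut butter, cottage cheese, oatmeal, black beans are not used. There the vitamin C and iron constraints are tight.
Solving gives x1 = 1.679, x4 = 0.4766.
Objective = 0.5·1.679 + 0.87·0.4766 = 1.2541.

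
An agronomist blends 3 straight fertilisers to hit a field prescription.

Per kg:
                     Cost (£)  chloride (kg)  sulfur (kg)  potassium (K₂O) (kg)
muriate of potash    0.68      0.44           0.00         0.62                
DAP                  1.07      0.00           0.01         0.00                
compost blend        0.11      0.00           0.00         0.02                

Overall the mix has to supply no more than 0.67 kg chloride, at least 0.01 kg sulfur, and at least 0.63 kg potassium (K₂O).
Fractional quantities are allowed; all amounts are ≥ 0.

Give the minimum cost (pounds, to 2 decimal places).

£1.76

Let x1 = kg of muriate of potash, x2 = kg of DAP, x3 = kg of compost blend.
Minimise 0.68x1 + 1.07x2 + 0.11x3 subject to:
  0.44x1 ≤ 0.67   (chloride)
  0.01x2 ≥ 0.01   (sulfur)
  0.62x1 + 0.02x3 ≥ 0.63   (potassium (K₂O))
  x1, x2, x3 ≥ 0.
The minimum-cost mix takes nothing from compost blend — only muriate of potash, DAP. The sulfur and potassium (K₂O) requirements are met with equality.
So muriate of potash = 1.016 kg, DAP = 1 kg.
Cost = 0.68·1.016 + 1.07·1 = 1.7609.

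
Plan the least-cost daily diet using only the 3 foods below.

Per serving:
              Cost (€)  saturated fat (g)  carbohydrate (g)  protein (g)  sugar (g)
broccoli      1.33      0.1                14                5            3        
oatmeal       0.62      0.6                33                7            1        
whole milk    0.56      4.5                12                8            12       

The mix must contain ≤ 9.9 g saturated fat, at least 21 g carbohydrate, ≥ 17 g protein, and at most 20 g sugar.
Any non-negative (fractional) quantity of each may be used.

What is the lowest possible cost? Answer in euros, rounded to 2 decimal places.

€1.27

This is a linear program. Let x1 = servings of broccoli, x2 = servings of oatmeal, x3 = servings of whole milk.
Minimise 1.33x1 + 0.62x2 + 0.56x3 subject to:
  0.1x1 + 0.6x2 + 4.5x3 ≤ 9.9   (saturated fat)
  14x1 + 33x2 + 12x3 ≥ 21   (carbohydrate)
  5x1 + 7x2 + 8x3 ≥ 17   (protein)
  3x1 + 1x2 + 12x3 ≤ 20   (sugar)
  x1, x2, x3 ≥ 0.
At the optimum only oatmeal, whole milk are positive (broccoli = 0). There the protein and sugar constraints are tight.
That vertex is x2 = 0.57895, x3 = 1.6184.
Cost = 0.62·0.57895 + 0.56·1.6184 = 1.2653.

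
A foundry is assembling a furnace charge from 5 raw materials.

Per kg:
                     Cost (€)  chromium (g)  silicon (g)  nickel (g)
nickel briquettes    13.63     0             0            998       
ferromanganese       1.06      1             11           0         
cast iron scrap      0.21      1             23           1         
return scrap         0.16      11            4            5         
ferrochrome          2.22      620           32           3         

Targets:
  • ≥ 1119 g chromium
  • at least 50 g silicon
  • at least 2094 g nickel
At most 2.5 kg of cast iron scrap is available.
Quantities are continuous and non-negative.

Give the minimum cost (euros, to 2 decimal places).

Let x1 = kg of nickel briquettes, x2 = kg of ferromanganese, x3 = kg of cast iron scrap, x4 = kg of return scrap, x5 = kg of ferrochrome.
min 13.63x1 + 1.06x2 + 0.21x3 + 0.16x4 + 2.22x5 s.t.:
  1x2 + 1x3 + 11x4 + 620x5 ≥ 1119   (chromium)
  11x2 + 23x3 + 4x4 + 32x5 ≥ 50   (silicon)
  998x1 + 1x3 + 5x4 + 3x5 ≥ 2094   (nickel)
  x3 ≤ 2.5
  x1, x2, x3, x4, x5 ≥ 0.
The minimum-cost mix takes nothing from ferromanganese, cast iron scrap, return scrap — only nickel briquettes, ferrochrome. There the chromium and nickel constraints are tight.
Optimal quantities: nickel briquettes = 2.093 kg, ferrochrome = 1.805 kg.
Cost = 13.63·2.093 + 2.22·1.805 = 32.5347.

€32.53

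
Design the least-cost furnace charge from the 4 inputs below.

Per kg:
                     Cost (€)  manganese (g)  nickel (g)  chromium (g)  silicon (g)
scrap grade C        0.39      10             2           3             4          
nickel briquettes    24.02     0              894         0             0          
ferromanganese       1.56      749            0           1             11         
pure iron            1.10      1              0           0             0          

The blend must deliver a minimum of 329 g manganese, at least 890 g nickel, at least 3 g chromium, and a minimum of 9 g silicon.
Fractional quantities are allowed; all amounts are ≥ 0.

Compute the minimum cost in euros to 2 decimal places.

€24.94

Let x1 = kg of scrap grade C, x2 = kg of nickel briquettes, x3 = kg of ferromanganese, x4 = kg of pure iron.
Minimise 0.39x1 + 24.02x2 + 1.56x3 + 1.1x4 subject to:
  10x1 + 749x3 + 1x4 ≥ 329   (manganese)
  2x1 + 894x2 ≥ 890   (nickel)
  3x1 + 1x3 ≥ 3   (chromium)
  4x1 + 11x3 ≥ 9   (silicon)
  x1, x2, x3, x4 ≥ 0.
The minimum-cost mix takes nothing from pure iron — only scrap grade C, nickel briquettes, ferromanganese. Binding constraints: manganese, nickel, silicon.
So scrap grade C = 1.082 kg, nickel briquettes = 0.9931 kg, ferromanganese = 0.4248 kg.
Hence cost = 0.39·1.082 + 24.02·0.9931 + 1.56·0.4248 = €24.9389.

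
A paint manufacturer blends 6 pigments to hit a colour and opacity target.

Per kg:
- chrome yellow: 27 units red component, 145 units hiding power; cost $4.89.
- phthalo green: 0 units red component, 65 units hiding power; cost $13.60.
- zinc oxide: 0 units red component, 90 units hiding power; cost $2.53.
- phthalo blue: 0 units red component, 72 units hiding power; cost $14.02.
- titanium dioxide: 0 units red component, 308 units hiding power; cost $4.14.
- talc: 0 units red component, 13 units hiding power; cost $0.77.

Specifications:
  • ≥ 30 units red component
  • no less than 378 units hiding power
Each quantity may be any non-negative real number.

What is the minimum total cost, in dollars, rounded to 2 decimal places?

$8.35

Let x1 = kg of chrome yellow, x2 = kg of phthalo green, x3 = kg of zinc oxide, x4 = kg of phthalo blue, x5 = kg of titanium dioxide, x6 = kg of talc.
min 4.89x1 + 13.6x2 + 2.53x3 + 14.02x4 + 4.14x5 + 0.77x6 s.t.:
  27x1 ≥ 30   (red component)
  145x1 + 65x2 + 90x3 + 72x4 + 308x5 + 13x6 ≥ 378   (hiding power)
  x1, x2, x3, x4, x5, x6 ≥ 0.
The cheapest feasible vertex uses only chrome yellow, titanium dioxide; phthalo green, zinc oxide, phthalo blue, talc are not used. Binding constraints: red component and hiding power.
Optimal quantities: chrome yellow = 1.111 kg, titanium dioxide = 0.7042 kg.
Objective = 4.89·1.111 + 4.14·0.7042 = 8.3482.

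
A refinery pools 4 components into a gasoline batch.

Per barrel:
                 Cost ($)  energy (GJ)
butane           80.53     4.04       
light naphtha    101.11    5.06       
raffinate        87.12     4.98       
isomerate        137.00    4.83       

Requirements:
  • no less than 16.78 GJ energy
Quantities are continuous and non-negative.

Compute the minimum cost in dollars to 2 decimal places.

$293.55

Let x1 = barrels of butane, x2 = barrels of light naphtha, x3 = barrels of raffinate, x4 = barrels of isomerate.
Minimise 80.53x1 + 101.11x2 + 87.12x3 + 137x4 s.t.:
  4.04x1 + 5.06x2 + 4.98x3 + 4.83x4 ≥ 16.78   (energy)
  x1, x2, x3, x4 ≥ 0.
At the optimum only raffinate is positive (butane, light naphtha, isomerate = 0). The energy requirement is met with equality.
Solving gives x3 = 3.3695.
Hence cost = 87.12·3.3695 = $293.5508.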